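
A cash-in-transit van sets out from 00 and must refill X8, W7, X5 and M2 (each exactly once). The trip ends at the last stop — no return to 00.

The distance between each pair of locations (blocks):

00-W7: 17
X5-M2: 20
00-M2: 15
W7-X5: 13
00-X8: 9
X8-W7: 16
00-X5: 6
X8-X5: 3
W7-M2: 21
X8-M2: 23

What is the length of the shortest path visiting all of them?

There are 4! = 24 possible orderings.
00 → X8 → W7 → X5 → M2: 9+16+13+20 = 58
00 → X8 → W7 → M2 → X5: 9+16+21+20 = 66
00 → X8 → X5 → W7 → M2: 9+3+13+21 = 46
00 → X8 → X5 → M2 → W7: 9+3+20+21 = 53
00 → X8 → M2 → W7 → X5: 9+23+21+13 = 66
00 → X8 → M2 → X5 → W7: 9+23+20+13 = 65
00 → W7 → X8 → X5 → M2: 17+16+3+20 = 56
00 → W7 → X8 → M2 → X5: 17+16+23+20 = 76
00 → W7 → X5 → X8 → M2: 17+13+3+23 = 56
00 → W7 → X5 → M2 → X8: 17+13+20+23 = 73
00 → W7 → M2 → X8 → X5: 17+21+23+3 = 64
00 → W7 → M2 → X5 → X8: 17+21+20+3 = 61
00 → X5 → X8 → W7 → M2: 6+3+16+21 = 46
00 → X5 → X8 → M2 → W7: 6+3+23+21 = 53
… (10 more)
The minimum is 46.
One shortest path: 00 → X8 → X5 → W7 → M2.

Minimum one-way distance = 46 blocks.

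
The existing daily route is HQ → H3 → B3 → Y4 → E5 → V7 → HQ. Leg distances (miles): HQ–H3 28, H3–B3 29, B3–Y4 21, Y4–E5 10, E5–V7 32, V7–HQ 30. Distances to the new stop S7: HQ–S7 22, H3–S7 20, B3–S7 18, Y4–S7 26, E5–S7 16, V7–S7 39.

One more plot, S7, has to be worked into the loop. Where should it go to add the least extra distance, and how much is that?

Insertion cost between consecutive stops i–j is d(i,S7) + d(S7,j) − d(i,j):
  between HQ and H3: 22 + 20 − 28 = 14
  between H3 and B3: 20 + 18 − 29 = 9
  between B3 and Y4: 18 + 26 − 21 = 23
  between Y4 and E5: 26 + 16 − 10 = 32
  between E5 and V7: 16 + 39 − 32 = 23
  between V7 and HQ: 39 + 22 − 30 = 31
Cheapest insertion is between H3 and B3, adding 9.
New total = 150 + 9 = 159.

+9 miles — insert S7 between H3 and B3.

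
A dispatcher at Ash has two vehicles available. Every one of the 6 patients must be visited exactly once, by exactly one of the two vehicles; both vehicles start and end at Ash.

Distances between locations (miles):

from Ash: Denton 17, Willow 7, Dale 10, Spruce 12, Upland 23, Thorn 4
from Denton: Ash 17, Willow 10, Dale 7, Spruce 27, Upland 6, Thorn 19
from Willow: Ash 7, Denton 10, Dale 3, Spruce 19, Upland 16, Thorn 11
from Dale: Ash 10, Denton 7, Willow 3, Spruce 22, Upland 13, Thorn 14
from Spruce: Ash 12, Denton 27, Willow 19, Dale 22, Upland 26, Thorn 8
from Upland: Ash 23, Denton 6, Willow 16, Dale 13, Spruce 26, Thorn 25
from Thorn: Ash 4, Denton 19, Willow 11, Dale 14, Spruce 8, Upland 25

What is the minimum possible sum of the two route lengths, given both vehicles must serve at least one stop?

69 miles — the smallest possible combined total.

Try each way of splitting the stops between the two vehicles (each non-empty) and, for each split, find the best tour for each vehicle:
  {Denton} + {Willow, Dale, Spruce, Upland, Thorn}: 34 + 61 = 95
  {Willow} + {Denton, Dale, Spruce, Upland, Thorn}: 14 + 61 = 75
  {Denton, Willow} + {Dale, Spruce, Upland, Thorn}: 34 + 61 = 95
  {Dale} + {Denton, Willow, Spruce, Upland, Thorn}: 20 + 61 = 81
  {Denton, Dale} + {Willow, Spruce, Upland, Thorn}: 34 + 61 = 95
  {Willow, Dale} + {Denton, Spruce, Upland, Thorn}: 20 + 61 = 81
  … (31 splits in total)
  {Denton, Willow, Dale, Spruce, Upland} + {Thorn}: 61 + 8 = 69  ← best
Best: vehicle 1 Ash → Willow → Dale → Denton → Upland → Spruce → Ash = 61; vehicle 2 Ash → Thorn → Ash = 8; combined 69.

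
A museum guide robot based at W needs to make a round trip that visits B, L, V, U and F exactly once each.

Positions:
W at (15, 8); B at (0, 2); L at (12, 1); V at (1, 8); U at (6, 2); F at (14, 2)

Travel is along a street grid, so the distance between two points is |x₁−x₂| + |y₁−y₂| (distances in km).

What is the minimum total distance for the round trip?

44 km — the shortest possible round trip.

There are 60 distinct closed tours to check (reversals are equivalent).
W-B-L-V-U-F-W: 21+13+18+11+8+7 = 78
W-B-L-V-F-U-W: 21+13+18+19+8+15 = 94
W-B-L-U-V-F-W: 21+13+7+11+19+7 = 78
W-B-L-U-F-V-W: 21+13+7+8+19+14 = 82
W-B-L-F-V-U-W: 21+13+3+19+11+15 = 82
W-B-L-F-U-V-W: 21+13+3+8+11+14 = 70
W-B-V-L-U-F-W: 21+7+18+7+8+7 = 68
W-B-V-L-F-U-W: 21+7+18+3+8+15 = 72
W-B-V-U-L-F-W: 21+7+11+7+3+7 = 56
W-B-V-U-F-L-W: 21+7+11+8+3+10 = 60
W-B-V-F-L-U-W: 21+7+19+3+7+15 = 72
W-B-V-F-U-L-W: 21+7+19+8+7+10 = 72
W-B-U-L-V-F-W: 21+6+7+18+19+7 = 78
W-B-U-L-F-V-W: 21+6+7+3+19+14 = 70
… (46 more)
W-V-B-U-L-F-W: 14+7+6+7+3+7 = 44  ← best
The minimum is 44.
One optimal route: W → V → B → U → L → F → W (or its reverse).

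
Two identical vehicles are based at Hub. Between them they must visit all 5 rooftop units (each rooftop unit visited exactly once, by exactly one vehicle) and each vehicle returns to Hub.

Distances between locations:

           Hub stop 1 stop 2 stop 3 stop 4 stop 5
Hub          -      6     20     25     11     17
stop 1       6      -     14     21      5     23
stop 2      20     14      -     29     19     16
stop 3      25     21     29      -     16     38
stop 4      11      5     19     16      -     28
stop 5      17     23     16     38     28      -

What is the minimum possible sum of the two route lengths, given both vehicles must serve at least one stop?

101 — the smallest possible combined total.

There are 2^4 − 1 = 15 ways to divide the 5 stops into two non-empty groups. For each, the best each vehicle can do is its own shortest tour through its group:
  {stop 1} + {stop 2, stop 3, stop 4, stop 5}: 12 + 89 = 101
  {stop 2} + {stop 1, stop 3, stop 4, stop 5}: 40 + 82 = 122
  {stop 1, stop 2} + {stop 3, stop 4, stop 5}: 40 + 82 = 122
  {stop 3} + {stop 1, stop 2, stop 4, stop 5}: 50 + 63 = 113
  {stop 1, stop 3} + {stop 2, stop 4, stop 5}: 52 + 63 = 115
  {stop 2, stop 3} + {stop 1, stop 4, stop 5}: 74 + 56 = 130
  … (15 splits in total)
Best: vehicle 1 Hub → stop 1 → Hub = 12; vehicle 2 Hub → stop 4 → stop 3 → stop 2 → stop 5 → Hub = 89; combined 101.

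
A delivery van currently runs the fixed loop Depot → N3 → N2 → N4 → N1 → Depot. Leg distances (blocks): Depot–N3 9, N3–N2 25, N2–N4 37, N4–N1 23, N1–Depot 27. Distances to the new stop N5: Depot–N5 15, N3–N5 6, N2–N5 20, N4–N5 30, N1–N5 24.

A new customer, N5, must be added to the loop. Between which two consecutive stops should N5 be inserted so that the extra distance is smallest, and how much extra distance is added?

Insertion cost between consecutive stops i–j is d(i,N5) + d(N5,j) − d(i,j):
  between Depot and N3: 15 + 6 − 9 = 12
  between N3 and N2: 6 + 20 − 25 = 1
  between N2 and N4: 20 + 30 − 37 = 13
  between N4 and N1: 30 + 24 − 23 = 31
  between N1 and Depot: 24 + 15 − 27 = 12
Cheapest insertion is between N3 and N2, adding 1.
New total = 121 + 1 = 122.

Adding 1 blocks by placing N5 on the N3–N2 leg.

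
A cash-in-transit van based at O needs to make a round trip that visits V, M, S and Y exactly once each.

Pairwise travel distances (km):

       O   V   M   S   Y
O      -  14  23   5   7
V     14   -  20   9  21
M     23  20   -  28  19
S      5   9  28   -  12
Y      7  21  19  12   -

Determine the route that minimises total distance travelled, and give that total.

With 4 stops there are 4!/2 = 12 distinct round trips (a route and its reverse cost the same).
O - V - M - S - Y - O: 14+20+28+12+7 = 81
O - V - M - Y - S - O: 14+20+19+12+5 = 70
O - V - S - M - Y - O: 14+9+28+19+7 = 77
O - V - S - Y - M - O: 14+9+12+19+23 = 77
O - V - Y - M - S - O: 14+21+19+28+5 = 87
O - V - Y - S - M - O: 14+21+12+28+23 = 98
O - M - V - S - Y - O: 23+20+9+12+7 = 71
O - M - V - Y - S - O: 23+20+21+12+5 = 81
O - M - S - V - Y - O: 23+28+9+21+7 = 88
O - M - Y - V - S - O: 23+19+21+9+5 = 77
O - S - V - M - Y - O: 5+9+20+19+7 = 60
O - S - M - V - Y - O: 5+28+20+21+7 = 81
The minimum is 60.
One optimal route: O → S → V → M → Y → O (or its reverse).

Shortest round trip = 60 km.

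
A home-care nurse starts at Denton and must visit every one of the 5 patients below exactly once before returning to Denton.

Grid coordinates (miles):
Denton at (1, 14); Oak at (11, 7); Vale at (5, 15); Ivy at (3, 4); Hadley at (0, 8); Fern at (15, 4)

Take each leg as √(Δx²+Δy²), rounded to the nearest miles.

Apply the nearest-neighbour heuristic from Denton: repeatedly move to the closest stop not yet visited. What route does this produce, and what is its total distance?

From Denton: distances to unvisited — Vale=4, Hadley=6, Ivy=10, Oak=12, Fern=17. Nearest is Vale (4).
From Vale: distances to unvisited — Hadley=9, Oak=10, Ivy=11, Fern=15. Nearest is Hadley (9).
From Hadley: distances to unvisited — Ivy=5, Oak=11, Fern=16. Nearest is Ivy (5).
From Ivy: distances to unvisited — Oak=9, Fern=12. Nearest is Oak (9).
From Oak: distances to unvisited — Fern=5. Nearest is Fern (5).
Return Fern→Denton: 17.
Total = 4 + 9 + 5 + 9 + 5 + 17 = 49.

49 miles along Denton → Vale → Hadley → Ivy → Oak → Fern → Denton.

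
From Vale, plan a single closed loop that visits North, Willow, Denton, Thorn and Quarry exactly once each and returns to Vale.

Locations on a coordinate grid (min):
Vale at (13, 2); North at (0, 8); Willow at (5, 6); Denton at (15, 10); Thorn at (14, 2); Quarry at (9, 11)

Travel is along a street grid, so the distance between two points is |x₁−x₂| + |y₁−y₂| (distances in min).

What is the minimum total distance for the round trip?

Shortest round trip = 48 min.

There are 60 distinct closed tours to check (reversals are equivalent).
Vale→North→Willow→Denton→Thorn→Quarry→Vale: 19+7+14+9+14+13 = 76
Vale→North→Willow→Denton→Quarry→Thorn→Vale: 19+7+14+7+14+1 = 62
Vale→North→Willow→Thorn→Denton→Quarry→Vale: 19+7+13+9+7+13 = 68
Vale→North→Willow→Thorn→Quarry→Denton→Vale: 19+7+13+14+7+10 = 70
Vale→North→Willow→Quarry→Denton→Thorn→Vale: 19+7+9+7+9+1 = 52
Vale→North→Willow→Quarry→Thorn→Denton→Vale: 19+7+9+14+9+10 = 68
Vale→North→Denton→Willow→Thorn→Quarry→Vale: 19+17+14+13+14+13 = 90
Vale→North→Denton→Willow→Quarry→Thorn→Vale: 19+17+14+9+14+1 = 74
Vale→North→Denton→Thorn→Willow→Quarry→Vale: 19+17+9+13+9+13 = 80
Vale→North→Denton→Thorn→Quarry→Willow→Vale: 19+17+9+14+9+12 = 80
Vale→North→Denton→Quarry→Willow→Thorn→Vale: 19+17+7+9+13+1 = 66
Vale→North→Denton→Quarry→Thorn→Willow→Vale: 19+17+7+14+13+12 = 82
Vale→North→Thorn→Willow→Denton→Quarry→Vale: 19+20+13+14+7+13 = 86
Vale→North→Thorn→Willow→Quarry→Denton→Vale: 19+20+13+9+7+10 = 78
… (46 more)
Vale→Willow→North→Quarry→Denton→Thorn→Vale: 12+7+12+7+9+1 = 48  ← best
The minimum is 48.
One optimal route: Vale → Willow → North → Quarry → Denton → Thorn → Vale (or its reverse).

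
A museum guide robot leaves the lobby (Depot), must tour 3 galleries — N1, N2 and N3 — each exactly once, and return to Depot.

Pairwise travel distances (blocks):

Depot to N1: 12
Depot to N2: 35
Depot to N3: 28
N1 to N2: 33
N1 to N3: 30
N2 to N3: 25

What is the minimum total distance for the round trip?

Minimum total distance: 98 blocks.

There are 3 distinct closed tours to check (reversals are equivalent).
Depot → N1 → N2 → N3 → Depot: 12+33+25+28 = 98
Depot → N1 → N3 → N2 → Depot: 12+30+25+35 = 102
Depot → N2 → N1 → N3 → Depot: 35+33+30+28 = 126
The minimum is 98.
One optimal route: Depot → N1 → N2 → N3 → Depot (or its reverse).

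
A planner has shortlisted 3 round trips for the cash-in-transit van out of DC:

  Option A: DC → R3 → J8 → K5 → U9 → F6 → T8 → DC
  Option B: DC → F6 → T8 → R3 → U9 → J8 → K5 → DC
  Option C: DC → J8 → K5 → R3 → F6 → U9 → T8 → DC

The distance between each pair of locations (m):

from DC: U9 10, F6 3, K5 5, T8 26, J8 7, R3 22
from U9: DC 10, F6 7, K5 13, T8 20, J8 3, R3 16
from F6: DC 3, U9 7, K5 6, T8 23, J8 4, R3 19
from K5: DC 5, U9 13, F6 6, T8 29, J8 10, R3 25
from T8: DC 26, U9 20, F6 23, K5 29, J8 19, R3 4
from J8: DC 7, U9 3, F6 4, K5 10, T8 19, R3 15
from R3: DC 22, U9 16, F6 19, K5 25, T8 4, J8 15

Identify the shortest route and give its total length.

64 m — Option B is the shortest.

Option A: 22 + 15 + 10 + 13 + 7 + 23 + 26 = 116
Option B: 3 + 23 + 4 + 16 + 3 + 10 + 5 = 64
Option C: 7 + 10 + 25 + 19 + 7 + 20 + 26 = 114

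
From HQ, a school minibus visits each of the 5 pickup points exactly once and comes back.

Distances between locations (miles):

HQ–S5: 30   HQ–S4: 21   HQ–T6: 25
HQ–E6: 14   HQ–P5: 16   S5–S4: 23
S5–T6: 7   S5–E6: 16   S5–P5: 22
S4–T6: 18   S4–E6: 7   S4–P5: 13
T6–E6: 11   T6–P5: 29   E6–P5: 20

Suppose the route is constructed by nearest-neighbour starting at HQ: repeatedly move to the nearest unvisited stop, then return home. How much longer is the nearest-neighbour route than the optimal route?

Excess over optimum: 4 miles.

From HQ: E6=14, P5=16, S4=21, T6=25, S5=30 → choose E6 (14).
From E6: S4=7, T6=11, S5=16, P5=20 → choose S4 (7).
From S4: P5=13, T6=18, S5=23 → choose P5 (13).
From P5: S5=22, T6=29 → choose S5 (22).
From S5: T6=7 → choose T6 (7).
NN route HQ → E6 → S4 → P5 → S5 → T6 → HQ costs 88.
Optimal: HQ → S5 → T6 → E6 → S4 → P5 → HQ costs 84 (by enumerating all 60 distinct tours).
Excess = 88 − 84 = 4.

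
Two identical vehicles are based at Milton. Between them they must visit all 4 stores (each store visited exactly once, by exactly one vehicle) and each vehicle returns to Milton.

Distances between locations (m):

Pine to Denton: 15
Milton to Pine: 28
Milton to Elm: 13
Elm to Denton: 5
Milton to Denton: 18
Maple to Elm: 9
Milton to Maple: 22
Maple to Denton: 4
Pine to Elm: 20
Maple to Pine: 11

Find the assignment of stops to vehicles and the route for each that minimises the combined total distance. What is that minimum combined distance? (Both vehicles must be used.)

Check every non-empty split of the stops between the two vehicles; for each half take its own optimal tour:
  {Maple} + {Pine, Elm, Denton}: 44 + 61 = 105
  {Pine} + {Maple, Elm, Denton}: 56 + 44 = 100
  {Maple, Pine} + {Elm, Denton}: 61 + 36 = 97
  {Elm} + {Maple, Pine, Denton}: 26 + 61 = 87
  {Maple, Elm} + {Pine, Denton}: 44 + 61 = 105
  {Pine, Elm} + {Maple, Denton}: 61 + 44 = 105
  … (7 splits in total)
Best: vehicle 1 Milton → Elm → Milton = 26; vehicle 2 Milton → Pine → Maple → Denton → Milton = 61; combined 87.

Minimum combined distance: 87 m.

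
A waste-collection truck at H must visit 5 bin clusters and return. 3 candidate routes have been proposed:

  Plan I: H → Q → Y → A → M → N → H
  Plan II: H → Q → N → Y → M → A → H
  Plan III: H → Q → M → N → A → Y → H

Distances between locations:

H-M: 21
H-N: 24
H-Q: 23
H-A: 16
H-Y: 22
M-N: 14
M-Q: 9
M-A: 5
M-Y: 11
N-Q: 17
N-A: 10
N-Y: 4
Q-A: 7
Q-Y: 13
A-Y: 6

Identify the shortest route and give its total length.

Plan I: 23 + 13 + 6 + 5 + 14 + 24 = 85
Plan II: 23 + 17 + 4 + 11 + 5 + 16 = 76
Plan III: 23 + 9 + 14 + 10 + 6 + 22 = 84

76 — Plan II is the shortest.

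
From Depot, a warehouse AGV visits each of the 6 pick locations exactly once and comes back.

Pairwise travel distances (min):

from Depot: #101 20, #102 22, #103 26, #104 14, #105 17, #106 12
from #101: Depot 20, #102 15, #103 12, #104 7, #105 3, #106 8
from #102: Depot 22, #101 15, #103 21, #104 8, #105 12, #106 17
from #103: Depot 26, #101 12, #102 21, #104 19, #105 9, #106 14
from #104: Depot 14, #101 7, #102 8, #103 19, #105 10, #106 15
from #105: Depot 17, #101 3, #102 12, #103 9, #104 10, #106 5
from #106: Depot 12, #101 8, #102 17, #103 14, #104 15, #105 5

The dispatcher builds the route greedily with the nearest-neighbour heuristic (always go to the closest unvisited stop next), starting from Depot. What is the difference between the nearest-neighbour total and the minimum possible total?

From Depot: #106=12, #104=14, #105=17, #101=20, #102=22, #103=26 → choose #106 (12).
From #106: #105=5, #101=8, #103=14, #104=15, #102=17 → choose #105 (5).
From #105: #101=3, #103=9, #104=10, #102=12 → choose #101 (3).
From #101: #104=7, #103=12, #102=15 → choose #104 (7).
From #104: #102=8, #103=19 → choose #102 (8).
From #102: #103=21 → choose #103 (21).
NN route Depot → #106 → #105 → #101 → #104 → #102 → #103 → Depot costs 82.
Optimal: Depot → #102 → #104 → #101 → #103 → #105 → #106 → Depot costs 75 (by enumerating all 360 distinct tours).
Excess = 82 − 75 = 7.

Excess over optimum: 7 min.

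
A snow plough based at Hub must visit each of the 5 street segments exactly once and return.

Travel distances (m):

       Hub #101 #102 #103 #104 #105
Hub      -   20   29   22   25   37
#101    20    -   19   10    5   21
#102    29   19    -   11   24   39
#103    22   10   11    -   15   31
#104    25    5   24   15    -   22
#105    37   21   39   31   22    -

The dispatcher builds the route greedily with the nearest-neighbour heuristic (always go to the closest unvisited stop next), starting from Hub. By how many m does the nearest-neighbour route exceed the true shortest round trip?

Excess over optimum: 13 m.

From Hub: #101=20, #103=22, #104=25, #102=29, #105=37 → choose #101 (20).
From #101: #104=5, #103=10, #102=19, #105=21 → choose #104 (5).
From #104: #103=15, #105=22, #102=24 → choose #103 (15).
From #103: #102=11, #105=31 → choose #102 (11).
From #102: #105=39 → choose #105 (39).
NN route Hub → #101 → #104 → #103 → #102 → #105 → Hub costs 127.
Optimal: Hub → #102 → #103 → #101 → #104 → #105 → Hub costs 114 (by enumerating all 60 distinct tours).
Excess = 127 − 114 = 13.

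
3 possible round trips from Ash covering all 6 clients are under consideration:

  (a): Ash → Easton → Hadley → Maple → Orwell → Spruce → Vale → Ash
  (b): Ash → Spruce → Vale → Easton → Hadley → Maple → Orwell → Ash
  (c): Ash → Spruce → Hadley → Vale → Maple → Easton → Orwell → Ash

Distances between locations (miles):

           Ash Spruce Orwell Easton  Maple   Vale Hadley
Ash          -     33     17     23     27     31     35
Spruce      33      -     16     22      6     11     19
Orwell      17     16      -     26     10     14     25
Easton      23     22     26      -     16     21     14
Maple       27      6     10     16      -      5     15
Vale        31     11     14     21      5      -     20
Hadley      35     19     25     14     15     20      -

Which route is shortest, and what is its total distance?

Shortest is (a), total 120 miles.

(a): 23 + 14 + 15 + 10 + 16 + 11 + 31 = 120
(b): 33 + 11 + 21 + 14 + 15 + 10 + 17 = 121
(c): 33 + 19 + 20 + 5 + 16 + 26 + 17 = 136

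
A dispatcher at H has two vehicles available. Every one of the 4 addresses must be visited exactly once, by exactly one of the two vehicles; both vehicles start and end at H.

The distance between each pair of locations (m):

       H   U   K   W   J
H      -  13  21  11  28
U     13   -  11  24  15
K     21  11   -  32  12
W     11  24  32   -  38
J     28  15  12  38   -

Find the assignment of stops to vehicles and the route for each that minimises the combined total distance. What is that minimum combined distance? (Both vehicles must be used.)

Try each way of splitting the stops between the two vehicles (each non-empty) and, for each split, find the best tour for each vehicle:
  {U} + {K, W, J}: 26 + 82 = 108
  {K} + {U, W, J}: 42 + 77 = 119
  {U, K} + {W, J}: 45 + 77 = 122
  {W} + {U, K, J}: 22 + 61 = 83
  {U, W} + {K, J}: 48 + 61 = 109
  {K, W} + {U, J}: 64 + 56 = 120
  … (7 splits in total)
Best: vehicle 1 H → W → H = 22; vehicle 2 H → U → J → K → H = 61; combined 83.

Minimum combined distance: 83 m.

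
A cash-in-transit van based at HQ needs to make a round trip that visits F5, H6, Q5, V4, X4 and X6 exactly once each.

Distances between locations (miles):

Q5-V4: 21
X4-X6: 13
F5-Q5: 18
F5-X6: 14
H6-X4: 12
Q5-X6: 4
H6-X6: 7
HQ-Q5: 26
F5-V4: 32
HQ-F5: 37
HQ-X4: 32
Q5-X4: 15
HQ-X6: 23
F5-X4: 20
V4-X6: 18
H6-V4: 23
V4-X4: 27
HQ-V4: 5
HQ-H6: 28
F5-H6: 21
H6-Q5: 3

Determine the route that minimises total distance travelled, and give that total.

Minimum total distance: 98 miles.

There are 360 distinct closed tours to check (reversals are equivalent).
HQ → F5 → H6 → Q5 → V4 → X4 → X6 → HQ: 37+21+3+21+27+13+23 = 145
HQ → F5 → H6 → Q5 → V4 → X6 → X4 → HQ: 37+21+3+21+18+13+32 = 145
HQ → F5 → H6 → Q5 → X4 → V4 → X6 → HQ: 37+21+3+15+27+18+23 = 144
HQ → F5 → H6 → Q5 → X4 → X6 → V4 → HQ: 37+21+3+15+13+18+5 = 112
HQ → F5 → H6 → Q5 → X6 → V4 → X4 → HQ: 37+21+3+4+18+27+32 = 142
HQ → F5 → H6 → Q5 → X6 → X4 → V4 → HQ: 37+21+3+4+13+27+5 = 110
HQ → F5 → H6 → V4 → Q5 → X4 → X6 → HQ: 37+21+23+21+15+13+23 = 153
HQ → F5 → H6 → V4 → Q5 → X6 → X4 → HQ: 37+21+23+21+4+13+32 = 151
… (352 more)
HQ → Q5 → H6 → X4 → F5 → X6 → V4 → HQ: 26+3+12+20+14+18+5 = 98  ← best
The minimum is 98.
One optimal route: HQ → Q5 → H6 → X4 → F5 → X6 → V4 → HQ (or its reverse).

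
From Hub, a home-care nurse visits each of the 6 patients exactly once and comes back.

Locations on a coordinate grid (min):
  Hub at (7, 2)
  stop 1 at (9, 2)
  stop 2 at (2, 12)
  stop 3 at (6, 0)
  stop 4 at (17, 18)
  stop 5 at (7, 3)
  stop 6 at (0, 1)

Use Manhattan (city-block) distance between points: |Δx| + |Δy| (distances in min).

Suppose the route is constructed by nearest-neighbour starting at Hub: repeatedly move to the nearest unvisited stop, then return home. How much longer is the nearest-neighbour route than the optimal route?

From Hub: stop 5=1, stop 1=2, stop 3=3, stop 6=8, stop 2=15, stop 4=26 → choose stop 5 (1).
From stop 5: stop 1=3, stop 3=4, stop 6=9, stop 2=14, stop 4=25 → choose stop 1 (3).
From stop 1: stop 3=5, stop 6=10, stop 2=17, stop 4=24 → choose stop 3 (5).
From stop 3: stop 6=7, stop 2=16, stop 4=29 → choose stop 6 (7).
From stop 6: stop 2=13, stop 4=34 → choose stop 2 (13).
From stop 2: stop 4=21 → choose stop 4 (21).
NN route Hub → stop 5 → stop 1 → stop 3 → stop 6 → stop 2 → stop 4 → Hub costs 76.
Optimal: Hub → stop 1 → stop 4 → stop 2 → stop 6 → stop 3 → stop 5 → Hub costs 72 (by enumerating all 360 distinct tours).
Excess = 76 − 72 = 4.

Excess over optimum: 4 min.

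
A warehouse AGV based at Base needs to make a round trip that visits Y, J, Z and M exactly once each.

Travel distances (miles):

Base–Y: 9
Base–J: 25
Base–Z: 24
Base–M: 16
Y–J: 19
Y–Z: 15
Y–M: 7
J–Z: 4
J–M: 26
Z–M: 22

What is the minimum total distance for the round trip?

With 4 stops there are 4!/2 = 12 distinct round trips (a route and its reverse cost the same).
Base - Y - J - Z - M - Base: 9+19+4+22+16 = 70
Base - Y - J - M - Z - Base: 9+19+26+22+24 = 100
Base - Y - Z - J - M - Base: 9+15+4+26+16 = 70
Base - Y - Z - M - J - Base: 9+15+22+26+25 = 97
Base - Y - M - J - Z - Base: 9+7+26+4+24 = 70
Base - Y - M - Z - J - Base: 9+7+22+4+25 = 67
Base - J - Y - Z - M - Base: 25+19+15+22+16 = 97
Base - J - Y - M - Z - Base: 25+19+7+22+24 = 97
Base - J - Z - Y - M - Base: 25+4+15+7+16 = 67
Base - J - M - Y - Z - Base: 25+26+7+15+24 = 97
Base - Z - Y - J - M - Base: 24+15+19+26+16 = 100
Base - Z - J - Y - M - Base: 24+4+19+7+16 = 70
The minimum is 67.
One optimal route: Base → Y → M → Z → J → Base (or its reverse).

Shortest round trip = 67 miles.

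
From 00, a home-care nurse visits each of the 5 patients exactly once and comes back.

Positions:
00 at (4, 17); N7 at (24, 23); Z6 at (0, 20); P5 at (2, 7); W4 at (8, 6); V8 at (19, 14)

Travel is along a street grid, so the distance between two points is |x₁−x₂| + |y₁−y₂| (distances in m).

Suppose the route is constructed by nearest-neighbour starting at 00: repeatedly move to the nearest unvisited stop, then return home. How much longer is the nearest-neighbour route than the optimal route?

Excess over optimum: 2 m.

00: Z6=7, P5=12, W4=15, V8=18, N7=26 ⇒ Z6
Z6: P5=15, W4=22, V8=25, N7=27 ⇒ P5
P5: W4=7, V8=24, N7=38 ⇒ W4
W4: V8=19, N7=33 ⇒ V8
V8: N7=14 ⇒ N7
NN route 00 → Z6 → P5 → W4 → V8 → N7 → 00 costs 88.
Optimal: 00 → Z6 → N7 → V8 → W4 → P5 → 00 costs 86 (by enumerating all 60 distinct tours).
Excess = 88 − 86 = 2.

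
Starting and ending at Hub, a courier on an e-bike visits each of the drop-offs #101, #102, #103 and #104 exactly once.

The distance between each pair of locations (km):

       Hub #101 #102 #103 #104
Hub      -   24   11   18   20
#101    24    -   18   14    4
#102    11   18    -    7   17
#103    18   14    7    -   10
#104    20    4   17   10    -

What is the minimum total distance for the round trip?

Hub-#101-#102-#103-#104-Hub: 24+18+7+10+20 = 79
Hub-#101-#102-#104-#103-Hub: 24+18+17+10+18 = 87
Hub-#101-#103-#102-#104-Hub: 24+14+7+17+20 = 82
Hub-#101-#103-#104-#102-Hub: 24+14+10+17+11 = 76
Hub-#101-#104-#102-#103-Hub: 24+4+17+7+18 = 70
Hub-#101-#104-#103-#102-Hub: 24+4+10+7+11 = 56
Hub-#102-#101-#103-#104-Hub: 11+18+14+10+20 = 73
Hub-#102-#101-#104-#103-Hub: 11+18+4+10+18 = 61
Hub-#102-#103-#101-#104-Hub: 11+7+14+4+20 = 56
Hub-#102-#104-#101-#103-Hub: 11+17+4+14+18 = 64
Hub-#103-#101-#102-#104-Hub: 18+14+18+17+20 = 87
Hub-#103-#102-#101-#104-Hub: 18+7+18+4+20 = 67
The minimum is 56.
One optimal route: Hub → #101 → #104 → #103 → #102 → Hub (or its reverse).

Minimum total distance: 56 km.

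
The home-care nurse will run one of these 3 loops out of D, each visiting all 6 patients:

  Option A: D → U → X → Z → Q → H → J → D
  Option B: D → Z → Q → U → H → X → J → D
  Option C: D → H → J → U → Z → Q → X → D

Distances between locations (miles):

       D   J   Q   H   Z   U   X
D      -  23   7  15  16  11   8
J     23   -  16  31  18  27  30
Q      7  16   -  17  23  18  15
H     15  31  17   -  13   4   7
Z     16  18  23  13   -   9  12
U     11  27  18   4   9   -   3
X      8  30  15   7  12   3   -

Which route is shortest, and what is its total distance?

Option A: 11 + 3 + 12 + 23 + 17 + 31 + 23 = 120
Option B: 16 + 23 + 18 + 4 + 7 + 30 + 23 = 121
Option C: 15 + 31 + 27 + 9 + 23 + 15 + 8 = 128

Shortest is Option A, total 120 miles.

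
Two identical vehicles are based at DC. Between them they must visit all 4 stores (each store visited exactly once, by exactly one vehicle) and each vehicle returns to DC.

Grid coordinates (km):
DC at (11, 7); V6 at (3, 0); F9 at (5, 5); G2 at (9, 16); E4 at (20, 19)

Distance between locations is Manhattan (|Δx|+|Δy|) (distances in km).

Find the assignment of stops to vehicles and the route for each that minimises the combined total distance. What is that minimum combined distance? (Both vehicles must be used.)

Minimum combined distance: 76 km.

There are 2^3 − 1 = 7 ways to divide the 4 stops into two non-empty groups. For each, the best each vehicle can do is its own shortest tour through its group:
  {V6} + {F9, G2, E4}: 30 + 58 = 88
  {F9} + {V6, G2, E4}: 16 + 72 = 88
  {V6, F9} + {G2, E4}: 30 + 46 = 76
  {G2} + {V6, F9, E4}: 22 + 72 = 94
  {V6, G2} + {F9, E4}: 48 + 58 = 106
  {F9, G2} + {V6, E4}: 34 + 72 = 106
  … (7 splits in total)
Best: vehicle 1 DC → V6 → F9 → DC = 30; vehicle 2 DC → G2 → E4 → DC = 46; combined 76.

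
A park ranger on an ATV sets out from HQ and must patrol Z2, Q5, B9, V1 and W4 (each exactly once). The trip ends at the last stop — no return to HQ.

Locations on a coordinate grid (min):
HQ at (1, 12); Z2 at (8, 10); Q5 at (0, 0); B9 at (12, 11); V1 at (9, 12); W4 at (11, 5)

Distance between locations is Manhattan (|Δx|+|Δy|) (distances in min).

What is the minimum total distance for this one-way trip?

39 min — the minimum one-way total.

There are 5! = 120 possible orderings.
HQ→Z2→Q5→B9→V1→W4: 9+18+23+4+9 = 63
HQ→Z2→Q5→B9→W4→V1: 9+18+23+7+9 = 66
HQ→Z2→Q5→V1→B9→W4: 9+18+21+4+7 = 59
HQ→Z2→Q5→V1→W4→B9: 9+18+21+9+7 = 64
HQ→Z2→Q5→W4→B9→V1: 9+18+16+7+4 = 54
HQ→Z2→Q5→W4→V1→B9: 9+18+16+9+4 = 56
HQ→Z2→B9→Q5→V1→W4: 9+5+23+21+9 = 67
HQ→Z2→B9→Q5→W4→V1: 9+5+23+16+9 = 62
HQ→Z2→B9→V1→Q5→W4: 9+5+4+21+16 = 55
HQ→Z2→B9→V1→W4→Q5: 9+5+4+9+16 = 43
HQ→Z2→B9→W4→Q5→V1: 9+5+7+16+21 = 58
HQ→Z2→B9→W4→V1→Q5: 9+5+7+9+21 = 51
HQ→Z2→V1→Q5→B9→W4: 9+3+21+23+7 = 63
HQ→Z2→V1→Q5→W4→B9: 9+3+21+16+7 = 56
… (106 more)
HQ→Z2→V1→B9→W4→Q5: 9+3+4+7+16 = 39  ← best
The minimum is 39.
One shortest path: HQ → Z2 → V1 → B9 → W4 → Q5.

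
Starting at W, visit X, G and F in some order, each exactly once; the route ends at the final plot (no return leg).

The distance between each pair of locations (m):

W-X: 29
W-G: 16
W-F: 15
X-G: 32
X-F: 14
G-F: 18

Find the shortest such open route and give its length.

Shortest open route: 48 m.

There are 3! = 6 possible orderings.
W - X - G - F: 29+32+18 = 79
W - X - F - G: 29+14+18 = 61
W - G - X - F: 16+32+14 = 62
W - G - F - X: 16+18+14 = 48
W - F - X - G: 15+14+32 = 61
W - F - G - X: 15+18+32 = 65
The minimum is 48.
One shortest path: W → G → F → X.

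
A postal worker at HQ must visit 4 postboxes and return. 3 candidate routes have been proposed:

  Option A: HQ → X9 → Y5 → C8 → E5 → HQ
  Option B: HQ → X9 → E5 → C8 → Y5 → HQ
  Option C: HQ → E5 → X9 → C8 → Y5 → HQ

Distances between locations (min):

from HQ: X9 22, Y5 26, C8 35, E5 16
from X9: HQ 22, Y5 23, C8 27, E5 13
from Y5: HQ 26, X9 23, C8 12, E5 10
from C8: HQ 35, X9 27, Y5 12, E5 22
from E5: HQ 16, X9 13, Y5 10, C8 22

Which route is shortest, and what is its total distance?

Shortest is Option C, total 94 min.

Option A: 22 + 23 + 12 + 22 + 16 = 95
Option B: 22 + 13 + 22 + 12 + 26 = 95
Option C: 16 + 13 + 27 + 12 + 26 = 94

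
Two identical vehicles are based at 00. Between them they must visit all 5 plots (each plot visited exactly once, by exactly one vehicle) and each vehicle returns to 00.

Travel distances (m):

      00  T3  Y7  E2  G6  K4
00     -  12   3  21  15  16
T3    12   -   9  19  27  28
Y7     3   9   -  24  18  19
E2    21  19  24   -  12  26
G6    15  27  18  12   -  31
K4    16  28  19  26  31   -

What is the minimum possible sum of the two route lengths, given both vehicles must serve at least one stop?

Minimum combined distance: 90 m.

There are 2^4 − 1 = 15 ways to divide the 5 stops into two non-empty groups. For each, the best each vehicle can do is its own shortest tour through its group:
  {T3} + {Y7, E2, G6, K4}: 24 + 75 = 99
  {Y7} + {T3, E2, G6, K4}: 6 + 90 = 96
  {T3, Y7} + {E2, G6, K4}: 24 + 69 = 93
  {E2} + {T3, Y7, G6, K4}: 42 + 86 = 128
  {T3, E2} + {Y7, G6, K4}: 52 + 68 = 120
  {Y7, E2} + {T3, G6, K4}: 48 + 86 = 134
  … (15 splits in total)
  {T3, Y7, E2, G6} + {K4}: 58 + 32 = 90  ← best
Best: vehicle 1 00 → Y7 → T3 → E2 → G6 → 00 = 58; vehicle 2 00 → K4 → 00 = 32; combined 90.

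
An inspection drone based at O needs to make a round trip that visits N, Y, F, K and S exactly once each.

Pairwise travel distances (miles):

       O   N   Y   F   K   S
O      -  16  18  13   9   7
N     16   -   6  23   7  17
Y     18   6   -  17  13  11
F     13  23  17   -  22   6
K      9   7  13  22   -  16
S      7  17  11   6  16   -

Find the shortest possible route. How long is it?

O → N → Y → F → K → S → O: 16+6+17+22+16+7 = 84
O → N → Y → F → S → K → O: 16+6+17+6+16+9 = 70
O → N → Y → K → F → S → O: 16+6+13+22+6+7 = 70
O → N → Y → K → S → F → O: 16+6+13+16+6+13 = 70
O → N → Y → S → F → K → O: 16+6+11+6+22+9 = 70
O → N → Y → S → K → F → O: 16+6+11+16+22+13 = 84
O → N → F → Y → K → S → O: 16+23+17+13+16+7 = 92
O → N → F → Y → S → K → O: 16+23+17+11+16+9 = 92
O → N → F → K → Y → S → O: 16+23+22+13+11+7 = 92
O → N → F → K → S → Y → O: 16+23+22+16+11+18 = 106
O → N → F → S → Y → K → O: 16+23+6+11+13+9 = 78
O → N → F → S → K → Y → O: 16+23+6+16+13+18 = 92
O → N → K → Y → F → S → O: 16+7+13+17+6+7 = 66
O → N → K → Y → S → F → O: 16+7+13+11+6+13 = 66
… (46 more)
O → F → S → Y → N → K → O: 13+6+11+6+7+9 = 52  ← best
The minimum is 52.
One optimal route: O → F → S → Y → N → K → O (or its reverse).

Minimum total distance: 52 miles.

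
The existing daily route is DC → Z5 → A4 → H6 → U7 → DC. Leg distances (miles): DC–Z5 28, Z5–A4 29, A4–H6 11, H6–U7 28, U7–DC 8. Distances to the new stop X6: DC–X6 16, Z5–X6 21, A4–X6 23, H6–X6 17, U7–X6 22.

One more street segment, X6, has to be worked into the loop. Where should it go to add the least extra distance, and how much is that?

Insertion cost between consecutive stops i–j is d(i,X6) + d(X6,j) − d(i,j):
  between DC and Z5: 16 + 21 − 28 = 9
  between Z5 and A4: 21 + 23 − 29 = 15
  between A4 and H6: 23 + 17 − 11 = 29
  between H6 and U7: 17 + 22 − 28 = 11
  between U7 and DC: 22 + 16 − 8 = 30
Cheapest insertion is between DC and Z5, adding 9.
New total = 104 + 9 = 113.

+9 miles — insert X6 between DC and Z5.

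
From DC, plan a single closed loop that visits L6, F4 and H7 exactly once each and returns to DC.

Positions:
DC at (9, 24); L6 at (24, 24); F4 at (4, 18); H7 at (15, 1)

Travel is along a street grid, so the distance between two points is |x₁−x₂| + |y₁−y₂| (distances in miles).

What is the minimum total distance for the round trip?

Shortest round trip = 86 miles.

DC → L6 → F4 → H7 → DC: 15+26+28+29 = 98
DC → L6 → H7 → F4 → DC: 15+32+28+11 = 86
DC → F4 → L6 → H7 → DC: 11+26+32+29 = 98
The minimum is 86.
One optimal route: DC → L6 → H7 → F4 → DC (or its reverse).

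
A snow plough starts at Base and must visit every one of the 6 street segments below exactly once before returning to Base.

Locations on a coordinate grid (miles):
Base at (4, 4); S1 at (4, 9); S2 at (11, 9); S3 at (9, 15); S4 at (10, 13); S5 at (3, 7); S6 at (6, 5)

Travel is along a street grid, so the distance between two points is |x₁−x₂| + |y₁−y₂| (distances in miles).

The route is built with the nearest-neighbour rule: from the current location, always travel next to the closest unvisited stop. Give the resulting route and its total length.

At Base the remaining stops are S6 3, S5 4, S1 5, S2 12, S4 15, S3 16; go to S6.
At S6 the remaining stops are S5 5, S1 6, S2 9, S4 12, S3 13; go to S5.
At S5 the remaining stops are S1 3, S2 10, S4 13, S3 14; go to S1.
At S1 the remaining stops are S2 7, S4 10, S3 11; go to S2.
At S2 the remaining stops are S4 5, S3 8; go to S4.
At S4 the remaining stops are S3 3; go to S3.
Return S3→Base: 16.
Total = 3 + 5 + 3 + 7 + 5 + 3 + 16 = 42.

42 miles along Base → S6 → S5 → S1 → S2 → S4 → S3 → Base.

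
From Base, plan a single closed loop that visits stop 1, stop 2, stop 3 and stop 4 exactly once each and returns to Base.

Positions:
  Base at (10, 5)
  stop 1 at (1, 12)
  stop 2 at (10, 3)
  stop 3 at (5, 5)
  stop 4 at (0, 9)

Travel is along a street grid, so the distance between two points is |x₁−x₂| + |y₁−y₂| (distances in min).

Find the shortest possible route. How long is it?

Base - stop 1 - stop 2 - stop 3 - stop 4 - Base: 16+18+7+9+14 = 64
Base - stop 1 - stop 2 - stop 4 - stop 3 - Base: 16+18+16+9+5 = 64
Base - stop 1 - stop 3 - stop 2 - stop 4 - Base: 16+11+7+16+14 = 64
Base - stop 1 - stop 3 - stop 4 - stop 2 - Base: 16+11+9+16+2 = 54
Base - stop 1 - stop 4 - stop 2 - stop 3 - Base: 16+4+16+7+5 = 48
Base - stop 1 - stop 4 - stop 3 - stop 2 - Base: 16+4+9+7+2 = 38
Base - stop 2 - stop 1 - stop 3 - stop 4 - Base: 2+18+11+9+14 = 54
Base - stop 2 - stop 1 - stop 4 - stop 3 - Base: 2+18+4+9+5 = 38
Base - stop 2 - stop 3 - stop 1 - stop 4 - Base: 2+7+11+4+14 = 38
Base - stop 2 - stop 4 - stop 1 - stop 3 - Base: 2+16+4+11+5 = 38
Base - stop 3 - stop 1 - stop 2 - stop 4 - Base: 5+11+18+16+14 = 64
Base - stop 3 - stop 2 - stop 1 - stop 4 - Base: 5+7+18+4+14 = 48
The minimum is 38.
One optimal route: Base → stop 1 → stop 4 → stop 3 → stop 2 → Base (or its reverse).

Shortest round trip = 38 min.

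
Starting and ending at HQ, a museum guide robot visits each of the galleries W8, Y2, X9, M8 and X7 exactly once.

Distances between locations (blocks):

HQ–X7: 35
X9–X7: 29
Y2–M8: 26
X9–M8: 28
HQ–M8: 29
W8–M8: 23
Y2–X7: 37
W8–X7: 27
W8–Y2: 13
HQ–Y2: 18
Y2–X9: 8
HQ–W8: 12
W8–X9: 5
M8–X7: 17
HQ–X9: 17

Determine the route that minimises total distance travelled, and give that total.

With 5 stops there are 5!/2 = 60 distinct round trips (a route and its reverse cost the same).
HQ-W8-Y2-X9-M8-X7-HQ: 12+13+8+28+17+35 = 113
HQ-W8-Y2-X9-X7-M8-HQ: 12+13+8+29+17+29 = 108
HQ-W8-Y2-M8-X9-X7-HQ: 12+13+26+28+29+35 = 143
HQ-W8-Y2-M8-X7-X9-HQ: 12+13+26+17+29+17 = 114
HQ-W8-Y2-X7-X9-M8-HQ: 12+13+37+29+28+29 = 148
HQ-W8-Y2-X7-M8-X9-HQ: 12+13+37+17+28+17 = 124
HQ-W8-X9-Y2-M8-X7-HQ: 12+5+8+26+17+35 = 103
HQ-W8-X9-Y2-X7-M8-HQ: 12+5+8+37+17+29 = 108
HQ-W8-X9-M8-Y2-X7-HQ: 12+5+28+26+37+35 = 143
HQ-W8-X9-M8-X7-Y2-HQ: 12+5+28+17+37+18 = 117
HQ-W8-X9-X7-Y2-M8-HQ: 12+5+29+37+26+29 = 138
HQ-W8-X9-X7-M8-Y2-HQ: 12+5+29+17+26+18 = 107
HQ-W8-M8-Y2-X9-X7-HQ: 12+23+26+8+29+35 = 133
HQ-W8-M8-Y2-X7-X9-HQ: 12+23+26+37+29+17 = 144
… (46 more)
The minimum is 103.
One optimal route: HQ → W8 → X9 → Y2 → M8 → X7 → HQ (or its reverse).

Shortest round trip = 103 blocks.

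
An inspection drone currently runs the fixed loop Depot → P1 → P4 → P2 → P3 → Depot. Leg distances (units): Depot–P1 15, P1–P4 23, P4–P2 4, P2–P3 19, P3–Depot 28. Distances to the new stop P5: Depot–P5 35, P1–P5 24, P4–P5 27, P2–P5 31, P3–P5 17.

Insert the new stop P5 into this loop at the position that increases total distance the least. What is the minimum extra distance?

Insertion cost between consecutive stops i–j is d(i,P5) + d(P5,j) − d(i,j):
  between Depot and P1: 35 + 24 − 15 = 44
  between P1 and P4: 24 + 27 − 23 = 28
  between P4 and P2: 27 + 31 − 4 = 54
  between P2 and P3: 31 + 17 − 19 = 29
  between P3 and Depot: 17 + 35 − 28 = 24
Cheapest insertion is between P3 and Depot, adding 24.
New total = 89 + 24 = 113.

Minimum extra distance: 24, inserting P5 between P3 and Depot.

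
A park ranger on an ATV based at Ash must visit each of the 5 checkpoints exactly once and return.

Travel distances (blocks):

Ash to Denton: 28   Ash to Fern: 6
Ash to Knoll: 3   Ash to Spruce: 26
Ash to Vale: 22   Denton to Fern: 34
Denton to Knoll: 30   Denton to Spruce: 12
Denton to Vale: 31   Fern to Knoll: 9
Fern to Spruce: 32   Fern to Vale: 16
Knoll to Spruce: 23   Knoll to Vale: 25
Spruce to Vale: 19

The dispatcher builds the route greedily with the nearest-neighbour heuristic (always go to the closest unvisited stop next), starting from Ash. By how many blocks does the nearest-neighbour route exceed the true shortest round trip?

From Ash: Knoll=3, Fern=6, Vale=22, Spruce=26, Denton=28 → choose Knoll (3).
From Knoll: Fern=9, Spruce=23, Vale=25, Denton=30 → choose Fern (9).
From Fern: Vale=16, Spruce=32, Denton=34 → choose Vale (16).
From Vale: Spruce=19, Denton=31 → choose Spruce (19).
From Spruce: Denton=12 → choose Denton (12).
NN route Ash → Knoll → Fern → Vale → Spruce → Denton → Ash costs 87.
Optimal: Ash → Fern → Vale → Spruce → Denton → Knoll → Ash costs 86 (by enumerating all 60 distinct tours).
Excess = 87 − 86 = 1.

Excess over optimum: 1 blocks.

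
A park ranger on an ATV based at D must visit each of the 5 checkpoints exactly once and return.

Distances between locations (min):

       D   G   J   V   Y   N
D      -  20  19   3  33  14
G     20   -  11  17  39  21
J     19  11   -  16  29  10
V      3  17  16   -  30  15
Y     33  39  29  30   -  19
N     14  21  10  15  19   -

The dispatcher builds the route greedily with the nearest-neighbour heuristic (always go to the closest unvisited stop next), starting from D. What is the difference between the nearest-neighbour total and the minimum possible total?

From D: V=3, N=14, J=19, G=20, Y=33 → choose V (3).
From V: N=15, J=16, G=17, Y=30 → choose N (15).
From N: J=10, Y=19, G=21 → choose J (10).
From J: G=11, Y=29 → choose G (11).
From G: Y=39 → choose Y (39).
NN route D → V → N → J → G → Y → D costs 111.
Optimal: D → G → J → N → Y → V → D costs 93 (by enumerating all 60 distinct tours).
Excess = 111 − 93 = 18.

Excess over optimum: 18 min.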